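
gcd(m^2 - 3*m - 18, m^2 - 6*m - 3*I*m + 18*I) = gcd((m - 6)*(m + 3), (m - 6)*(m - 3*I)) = m - 6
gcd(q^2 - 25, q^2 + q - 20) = q + 5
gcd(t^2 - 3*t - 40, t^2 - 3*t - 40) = t^2 - 3*t - 40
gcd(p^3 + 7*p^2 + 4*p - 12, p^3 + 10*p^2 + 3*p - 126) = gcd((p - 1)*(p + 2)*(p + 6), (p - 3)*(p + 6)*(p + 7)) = p + 6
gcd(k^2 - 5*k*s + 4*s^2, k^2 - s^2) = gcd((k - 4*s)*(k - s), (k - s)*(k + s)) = -k + s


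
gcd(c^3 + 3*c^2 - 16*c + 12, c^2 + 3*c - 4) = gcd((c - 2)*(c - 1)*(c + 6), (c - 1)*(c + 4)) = c - 1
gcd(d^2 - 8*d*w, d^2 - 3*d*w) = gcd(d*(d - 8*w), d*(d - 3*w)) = d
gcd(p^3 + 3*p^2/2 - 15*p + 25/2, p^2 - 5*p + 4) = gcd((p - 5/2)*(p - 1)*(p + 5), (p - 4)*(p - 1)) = p - 1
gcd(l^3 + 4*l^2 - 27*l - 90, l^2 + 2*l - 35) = l - 5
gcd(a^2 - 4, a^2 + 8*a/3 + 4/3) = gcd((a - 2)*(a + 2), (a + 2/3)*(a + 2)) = a + 2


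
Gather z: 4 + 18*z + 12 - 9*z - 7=9*z + 9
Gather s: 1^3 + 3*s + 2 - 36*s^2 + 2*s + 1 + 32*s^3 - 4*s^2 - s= 32*s^3 - 40*s^2 + 4*s + 4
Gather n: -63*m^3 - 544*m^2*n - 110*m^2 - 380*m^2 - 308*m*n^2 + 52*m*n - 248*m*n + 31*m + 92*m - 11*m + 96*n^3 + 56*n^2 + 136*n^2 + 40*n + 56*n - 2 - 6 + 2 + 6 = -63*m^3 - 490*m^2 + 112*m + 96*n^3 + n^2*(192 - 308*m) + n*(-544*m^2 - 196*m + 96)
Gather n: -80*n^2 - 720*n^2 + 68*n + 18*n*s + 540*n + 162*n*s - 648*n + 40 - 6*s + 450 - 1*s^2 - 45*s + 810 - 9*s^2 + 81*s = -800*n^2 + n*(180*s - 40) - 10*s^2 + 30*s + 1300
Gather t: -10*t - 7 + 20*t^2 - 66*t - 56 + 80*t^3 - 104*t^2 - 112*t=80*t^3 - 84*t^2 - 188*t - 63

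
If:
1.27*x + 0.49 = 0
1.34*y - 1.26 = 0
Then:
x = -0.39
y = 0.94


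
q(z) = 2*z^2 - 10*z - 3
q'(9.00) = 26.00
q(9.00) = 69.00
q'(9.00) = 26.00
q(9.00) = 69.00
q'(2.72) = 0.88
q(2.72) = -15.40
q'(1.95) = -2.20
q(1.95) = -14.90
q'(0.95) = -6.20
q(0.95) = -10.70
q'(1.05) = -5.80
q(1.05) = -11.30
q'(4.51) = 8.04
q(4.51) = -7.42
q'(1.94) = -2.24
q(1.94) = -14.87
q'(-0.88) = -13.52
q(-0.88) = 7.35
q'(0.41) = -8.36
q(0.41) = -6.76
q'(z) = 4*z - 10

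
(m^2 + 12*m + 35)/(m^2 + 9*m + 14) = (m + 5)/(m + 2)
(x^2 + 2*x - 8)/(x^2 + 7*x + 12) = (x - 2)/(x + 3)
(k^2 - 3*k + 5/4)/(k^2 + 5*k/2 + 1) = (4*k^2 - 12*k + 5)/(2*(2*k^2 + 5*k + 2))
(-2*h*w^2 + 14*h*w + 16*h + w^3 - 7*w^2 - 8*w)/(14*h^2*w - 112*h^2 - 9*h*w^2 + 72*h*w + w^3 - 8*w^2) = (w + 1)/(-7*h + w)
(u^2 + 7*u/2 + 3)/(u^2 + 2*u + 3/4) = 2*(u + 2)/(2*u + 1)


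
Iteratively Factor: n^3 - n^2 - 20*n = (n)*(n^2 - n - 20) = n*(n - 5)*(n + 4)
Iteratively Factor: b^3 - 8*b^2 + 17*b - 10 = (b - 1)*(b^2 - 7*b + 10) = (b - 5)*(b - 1)*(b - 2)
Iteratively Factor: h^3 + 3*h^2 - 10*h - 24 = (h + 2)*(h^2 + h - 12) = (h - 3)*(h + 2)*(h + 4)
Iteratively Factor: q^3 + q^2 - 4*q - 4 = (q + 1)*(q^2 - 4) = (q + 1)*(q + 2)*(q - 2)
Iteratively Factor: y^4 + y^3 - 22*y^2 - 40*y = (y + 2)*(y^3 - y^2 - 20*y) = (y - 5)*(y + 2)*(y^2 + 4*y) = (y - 5)*(y + 2)*(y + 4)*(y)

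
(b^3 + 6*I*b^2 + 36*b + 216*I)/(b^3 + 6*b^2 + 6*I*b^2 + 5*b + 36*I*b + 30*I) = (b^2 + 36)/(b^2 + 6*b + 5)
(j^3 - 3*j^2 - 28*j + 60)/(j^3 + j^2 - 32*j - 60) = (j - 2)/(j + 2)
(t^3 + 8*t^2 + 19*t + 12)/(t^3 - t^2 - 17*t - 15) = (t + 4)/(t - 5)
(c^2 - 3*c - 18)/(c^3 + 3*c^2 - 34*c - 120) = (c + 3)/(c^2 + 9*c + 20)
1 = 1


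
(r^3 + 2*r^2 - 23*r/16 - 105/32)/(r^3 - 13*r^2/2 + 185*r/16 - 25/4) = (8*r^2 + 26*r + 21)/(2*(4*r^2 - 21*r + 20))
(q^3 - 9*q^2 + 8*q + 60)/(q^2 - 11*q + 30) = q + 2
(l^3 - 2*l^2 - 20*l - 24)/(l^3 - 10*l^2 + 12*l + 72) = (l + 2)/(l - 6)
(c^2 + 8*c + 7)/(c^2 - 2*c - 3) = (c + 7)/(c - 3)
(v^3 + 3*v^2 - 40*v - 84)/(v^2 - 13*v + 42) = (v^2 + 9*v + 14)/(v - 7)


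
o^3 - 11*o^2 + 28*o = o*(o - 7)*(o - 4)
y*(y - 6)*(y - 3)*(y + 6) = y^4 - 3*y^3 - 36*y^2 + 108*y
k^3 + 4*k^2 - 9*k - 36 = (k - 3)*(k + 3)*(k + 4)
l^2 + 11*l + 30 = (l + 5)*(l + 6)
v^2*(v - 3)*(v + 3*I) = v^4 - 3*v^3 + 3*I*v^3 - 9*I*v^2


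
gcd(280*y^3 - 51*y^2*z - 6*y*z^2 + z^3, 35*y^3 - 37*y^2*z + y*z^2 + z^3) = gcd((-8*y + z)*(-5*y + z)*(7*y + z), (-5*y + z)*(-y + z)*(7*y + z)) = 35*y^2 - 2*y*z - z^2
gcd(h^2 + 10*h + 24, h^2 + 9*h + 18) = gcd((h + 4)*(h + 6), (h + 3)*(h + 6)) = h + 6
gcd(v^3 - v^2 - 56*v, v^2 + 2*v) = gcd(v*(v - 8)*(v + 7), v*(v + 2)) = v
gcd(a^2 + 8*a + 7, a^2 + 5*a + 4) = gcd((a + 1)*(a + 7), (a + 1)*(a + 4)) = a + 1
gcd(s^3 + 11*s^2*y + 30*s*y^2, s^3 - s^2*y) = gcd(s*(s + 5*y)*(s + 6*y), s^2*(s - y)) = s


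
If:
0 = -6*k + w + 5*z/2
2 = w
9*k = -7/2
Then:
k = -7/18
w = 2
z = -26/15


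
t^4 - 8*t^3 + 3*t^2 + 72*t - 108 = (t - 6)*(t - 3)*(t - 2)*(t + 3)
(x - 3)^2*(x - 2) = x^3 - 8*x^2 + 21*x - 18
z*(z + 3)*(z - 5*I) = z^3 + 3*z^2 - 5*I*z^2 - 15*I*z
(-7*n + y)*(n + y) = -7*n^2 - 6*n*y + y^2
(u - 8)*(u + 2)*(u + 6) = u^3 - 52*u - 96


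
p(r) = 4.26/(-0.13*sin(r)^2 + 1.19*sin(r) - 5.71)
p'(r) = 4.26*(0.26*sin(r)*cos(r) - 1.19*cos(r))/(-0.13*sin(r)^2 + 1.19*sin(r) - 5.71)^2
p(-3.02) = -0.73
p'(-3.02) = 0.15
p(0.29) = -0.79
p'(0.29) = -0.16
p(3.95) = -0.64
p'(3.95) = 0.09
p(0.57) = -0.83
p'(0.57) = -0.14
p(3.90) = -0.65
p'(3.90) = 0.10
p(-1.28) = -0.61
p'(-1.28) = -0.04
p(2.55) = -0.84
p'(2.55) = 0.14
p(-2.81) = -0.70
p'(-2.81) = 0.14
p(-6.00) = -0.79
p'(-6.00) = -0.16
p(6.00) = -0.70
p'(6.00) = -0.14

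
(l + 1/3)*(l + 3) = l^2 + 10*l/3 + 1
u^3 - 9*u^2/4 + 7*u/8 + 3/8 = (u - 3/2)*(u - 1)*(u + 1/4)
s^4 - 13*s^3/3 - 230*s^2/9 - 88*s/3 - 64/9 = (s - 8)*(s + 1/3)*(s + 4/3)*(s + 2)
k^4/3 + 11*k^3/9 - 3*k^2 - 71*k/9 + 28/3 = (k/3 + 1)*(k - 7/3)*(k - 1)*(k + 4)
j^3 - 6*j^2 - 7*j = j*(j - 7)*(j + 1)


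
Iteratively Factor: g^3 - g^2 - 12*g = (g)*(g^2 - g - 12) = g*(g + 3)*(g - 4)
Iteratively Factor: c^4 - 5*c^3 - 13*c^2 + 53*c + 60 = (c - 4)*(c^3 - c^2 - 17*c - 15) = (c - 4)*(c + 3)*(c^2 - 4*c - 5) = (c - 5)*(c - 4)*(c + 3)*(c + 1)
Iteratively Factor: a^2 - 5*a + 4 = (a - 4)*(a - 1)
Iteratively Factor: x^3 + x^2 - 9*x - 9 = (x - 3)*(x^2 + 4*x + 3) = (x - 3)*(x + 1)*(x + 3)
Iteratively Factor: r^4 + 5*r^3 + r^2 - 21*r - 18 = (r + 3)*(r^3 + 2*r^2 - 5*r - 6) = (r - 2)*(r + 3)*(r^2 + 4*r + 3) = (r - 2)*(r + 3)^2*(r + 1)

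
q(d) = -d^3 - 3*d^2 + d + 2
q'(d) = -3*d^2 - 6*d + 1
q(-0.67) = 0.28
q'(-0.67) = 3.67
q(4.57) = -151.53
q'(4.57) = -89.07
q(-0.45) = 1.03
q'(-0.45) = 3.09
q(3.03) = -50.33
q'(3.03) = -44.72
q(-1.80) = -3.69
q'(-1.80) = 2.08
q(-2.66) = -3.07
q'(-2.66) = -4.27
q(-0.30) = 1.46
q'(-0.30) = 2.53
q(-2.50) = -3.62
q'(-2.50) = -2.75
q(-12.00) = 1286.00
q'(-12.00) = -359.00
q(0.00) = 2.00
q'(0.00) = 1.00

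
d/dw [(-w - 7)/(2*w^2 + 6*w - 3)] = (2*w^2 + 28*w + 45)/(4*w^4 + 24*w^3 + 24*w^2 - 36*w + 9)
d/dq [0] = 0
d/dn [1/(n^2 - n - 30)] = (1 - 2*n)/(-n^2 + n + 30)^2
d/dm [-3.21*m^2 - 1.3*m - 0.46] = -6.42*m - 1.3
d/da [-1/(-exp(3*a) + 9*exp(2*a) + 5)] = 3*(6 - exp(a))*exp(2*a)/(-exp(3*a) + 9*exp(2*a) + 5)^2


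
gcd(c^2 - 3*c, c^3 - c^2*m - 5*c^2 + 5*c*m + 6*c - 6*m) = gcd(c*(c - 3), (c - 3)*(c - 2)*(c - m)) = c - 3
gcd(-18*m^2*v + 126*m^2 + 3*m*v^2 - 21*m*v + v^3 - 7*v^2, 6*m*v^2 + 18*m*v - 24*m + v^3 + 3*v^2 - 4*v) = 6*m + v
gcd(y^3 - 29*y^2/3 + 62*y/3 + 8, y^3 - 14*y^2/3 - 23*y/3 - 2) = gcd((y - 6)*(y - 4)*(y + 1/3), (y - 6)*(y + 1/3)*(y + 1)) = y^2 - 17*y/3 - 2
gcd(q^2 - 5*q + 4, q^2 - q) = q - 1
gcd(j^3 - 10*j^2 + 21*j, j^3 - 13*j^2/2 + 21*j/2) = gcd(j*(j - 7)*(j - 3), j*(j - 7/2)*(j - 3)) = j^2 - 3*j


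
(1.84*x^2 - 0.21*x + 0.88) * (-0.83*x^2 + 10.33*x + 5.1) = -1.5272*x^4 + 19.1815*x^3 + 6.4843*x^2 + 8.0194*x + 4.488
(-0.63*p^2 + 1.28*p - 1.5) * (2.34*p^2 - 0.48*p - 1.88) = -1.4742*p^4 + 3.2976*p^3 - 2.94*p^2 - 1.6864*p + 2.82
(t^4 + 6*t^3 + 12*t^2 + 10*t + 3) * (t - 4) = t^5 + 2*t^4 - 12*t^3 - 38*t^2 - 37*t - 12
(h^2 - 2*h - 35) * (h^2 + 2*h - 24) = h^4 - 63*h^2 - 22*h + 840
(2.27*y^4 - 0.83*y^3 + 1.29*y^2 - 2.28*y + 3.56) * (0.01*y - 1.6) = 0.0227*y^5 - 3.6403*y^4 + 1.3409*y^3 - 2.0868*y^2 + 3.6836*y - 5.696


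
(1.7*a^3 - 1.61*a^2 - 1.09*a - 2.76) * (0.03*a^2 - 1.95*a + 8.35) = 0.051*a^5 - 3.3633*a^4 + 17.3018*a^3 - 11.4008*a^2 - 3.7195*a - 23.046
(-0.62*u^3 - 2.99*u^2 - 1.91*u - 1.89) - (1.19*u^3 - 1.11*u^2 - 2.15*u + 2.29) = -1.81*u^3 - 1.88*u^2 + 0.24*u - 4.18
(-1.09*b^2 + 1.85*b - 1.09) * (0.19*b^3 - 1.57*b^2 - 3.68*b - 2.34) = -0.2071*b^5 + 2.0628*b^4 + 0.8996*b^3 - 2.5461*b^2 - 0.317799999999999*b + 2.5506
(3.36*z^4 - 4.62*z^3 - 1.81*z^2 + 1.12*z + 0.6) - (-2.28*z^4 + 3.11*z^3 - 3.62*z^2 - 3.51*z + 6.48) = 5.64*z^4 - 7.73*z^3 + 1.81*z^2 + 4.63*z - 5.88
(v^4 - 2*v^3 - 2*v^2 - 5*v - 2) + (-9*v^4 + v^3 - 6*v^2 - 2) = -8*v^4 - v^3 - 8*v^2 - 5*v - 4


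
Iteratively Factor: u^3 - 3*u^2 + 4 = (u - 2)*(u^2 - u - 2) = (u - 2)*(u + 1)*(u - 2)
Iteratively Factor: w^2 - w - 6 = (w - 3)*(w + 2)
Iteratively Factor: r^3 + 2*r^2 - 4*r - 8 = (r + 2)*(r^2 - 4) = (r - 2)*(r + 2)*(r + 2)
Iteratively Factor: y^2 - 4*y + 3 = (y - 1)*(y - 3)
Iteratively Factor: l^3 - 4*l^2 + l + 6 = (l + 1)*(l^2 - 5*l + 6) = (l - 3)*(l + 1)*(l - 2)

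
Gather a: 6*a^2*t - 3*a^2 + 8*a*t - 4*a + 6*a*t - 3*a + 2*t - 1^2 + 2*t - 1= a^2*(6*t - 3) + a*(14*t - 7) + 4*t - 2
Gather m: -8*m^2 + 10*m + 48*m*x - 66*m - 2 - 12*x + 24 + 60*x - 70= -8*m^2 + m*(48*x - 56) + 48*x - 48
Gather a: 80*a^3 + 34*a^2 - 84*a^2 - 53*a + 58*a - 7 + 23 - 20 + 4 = 80*a^3 - 50*a^2 + 5*a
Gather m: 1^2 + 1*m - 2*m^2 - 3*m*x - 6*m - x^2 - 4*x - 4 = -2*m^2 + m*(-3*x - 5) - x^2 - 4*x - 3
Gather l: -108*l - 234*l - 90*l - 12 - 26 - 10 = -432*l - 48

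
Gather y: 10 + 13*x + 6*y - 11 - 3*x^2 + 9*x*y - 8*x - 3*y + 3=-3*x^2 + 5*x + y*(9*x + 3) + 2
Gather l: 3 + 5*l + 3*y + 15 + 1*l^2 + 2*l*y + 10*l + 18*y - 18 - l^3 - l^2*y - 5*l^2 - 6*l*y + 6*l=-l^3 + l^2*(-y - 4) + l*(21 - 4*y) + 21*y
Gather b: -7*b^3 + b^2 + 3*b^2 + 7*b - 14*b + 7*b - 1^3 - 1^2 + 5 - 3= -7*b^3 + 4*b^2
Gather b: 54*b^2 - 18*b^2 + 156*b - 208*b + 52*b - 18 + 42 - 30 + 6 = 36*b^2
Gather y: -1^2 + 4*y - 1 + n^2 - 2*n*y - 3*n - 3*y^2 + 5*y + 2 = n^2 - 3*n - 3*y^2 + y*(9 - 2*n)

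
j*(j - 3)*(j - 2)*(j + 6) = j^4 + j^3 - 24*j^2 + 36*j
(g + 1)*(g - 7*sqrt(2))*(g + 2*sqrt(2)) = g^3 - 5*sqrt(2)*g^2 + g^2 - 28*g - 5*sqrt(2)*g - 28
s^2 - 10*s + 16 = (s - 8)*(s - 2)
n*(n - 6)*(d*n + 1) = d*n^3 - 6*d*n^2 + n^2 - 6*n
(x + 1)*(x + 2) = x^2 + 3*x + 2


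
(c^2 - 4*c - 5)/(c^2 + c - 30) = (c + 1)/(c + 6)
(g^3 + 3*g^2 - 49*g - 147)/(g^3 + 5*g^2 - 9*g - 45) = (g^2 - 49)/(g^2 + 2*g - 15)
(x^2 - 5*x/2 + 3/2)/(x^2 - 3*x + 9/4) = 2*(x - 1)/(2*x - 3)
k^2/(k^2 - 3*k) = k/(k - 3)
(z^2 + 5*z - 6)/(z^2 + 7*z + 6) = (z - 1)/(z + 1)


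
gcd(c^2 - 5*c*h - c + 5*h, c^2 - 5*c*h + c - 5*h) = c - 5*h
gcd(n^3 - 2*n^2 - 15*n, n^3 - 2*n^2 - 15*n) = n^3 - 2*n^2 - 15*n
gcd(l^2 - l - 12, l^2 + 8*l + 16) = 1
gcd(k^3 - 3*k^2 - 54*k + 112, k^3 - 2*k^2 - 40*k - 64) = k - 8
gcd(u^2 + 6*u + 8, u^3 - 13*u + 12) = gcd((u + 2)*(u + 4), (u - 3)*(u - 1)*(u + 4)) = u + 4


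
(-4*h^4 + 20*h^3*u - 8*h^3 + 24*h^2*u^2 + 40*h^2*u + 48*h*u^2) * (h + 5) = -4*h^5 + 20*h^4*u - 28*h^4 + 24*h^3*u^2 + 140*h^3*u - 40*h^3 + 168*h^2*u^2 + 200*h^2*u + 240*h*u^2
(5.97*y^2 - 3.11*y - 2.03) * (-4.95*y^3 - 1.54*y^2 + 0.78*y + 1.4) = -29.5515*y^5 + 6.2007*y^4 + 19.4945*y^3 + 9.0584*y^2 - 5.9374*y - 2.842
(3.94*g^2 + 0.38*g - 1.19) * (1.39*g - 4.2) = 5.4766*g^3 - 16.0198*g^2 - 3.2501*g + 4.998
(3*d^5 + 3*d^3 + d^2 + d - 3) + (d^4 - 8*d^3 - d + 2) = 3*d^5 + d^4 - 5*d^3 + d^2 - 1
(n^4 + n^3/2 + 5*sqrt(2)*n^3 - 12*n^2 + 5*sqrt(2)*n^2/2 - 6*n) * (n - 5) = n^5 - 9*n^4/2 + 5*sqrt(2)*n^4 - 45*sqrt(2)*n^3/2 - 29*n^3/2 - 25*sqrt(2)*n^2/2 + 54*n^2 + 30*n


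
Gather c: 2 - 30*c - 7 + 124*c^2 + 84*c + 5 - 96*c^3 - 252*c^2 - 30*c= -96*c^3 - 128*c^2 + 24*c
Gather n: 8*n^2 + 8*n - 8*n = 8*n^2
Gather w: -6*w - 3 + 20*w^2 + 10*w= 20*w^2 + 4*w - 3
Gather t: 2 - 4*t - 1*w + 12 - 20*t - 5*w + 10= -24*t - 6*w + 24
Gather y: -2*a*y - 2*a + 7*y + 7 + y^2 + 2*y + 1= -2*a + y^2 + y*(9 - 2*a) + 8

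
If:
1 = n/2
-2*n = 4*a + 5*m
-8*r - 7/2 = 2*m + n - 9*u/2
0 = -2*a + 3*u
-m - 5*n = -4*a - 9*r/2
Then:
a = 1823/1182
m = -1202/591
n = 2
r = 236/591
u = 1823/1773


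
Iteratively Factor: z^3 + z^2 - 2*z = (z - 1)*(z^2 + 2*z) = (z - 1)*(z + 2)*(z)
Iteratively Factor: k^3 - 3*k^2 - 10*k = (k + 2)*(k^2 - 5*k) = (k - 5)*(k + 2)*(k)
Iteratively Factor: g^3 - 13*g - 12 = (g - 4)*(g^2 + 4*g + 3) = (g - 4)*(g + 3)*(g + 1)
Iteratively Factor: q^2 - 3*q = (q)*(q - 3)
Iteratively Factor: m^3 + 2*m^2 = (m)*(m^2 + 2*m) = m^2*(m + 2)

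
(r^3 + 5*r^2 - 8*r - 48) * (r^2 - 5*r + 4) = r^5 - 29*r^3 + 12*r^2 + 208*r - 192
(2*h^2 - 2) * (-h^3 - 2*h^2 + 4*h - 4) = -2*h^5 - 4*h^4 + 10*h^3 - 4*h^2 - 8*h + 8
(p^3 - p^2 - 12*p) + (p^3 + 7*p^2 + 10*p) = 2*p^3 + 6*p^2 - 2*p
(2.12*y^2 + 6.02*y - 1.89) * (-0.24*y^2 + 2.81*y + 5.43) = -0.5088*y^4 + 4.5124*y^3 + 28.8814*y^2 + 27.3777*y - 10.2627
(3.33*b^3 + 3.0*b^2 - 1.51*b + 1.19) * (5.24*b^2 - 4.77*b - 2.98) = 17.4492*b^5 - 0.164099999999998*b^4 - 32.1458*b^3 + 4.4983*b^2 - 1.1765*b - 3.5462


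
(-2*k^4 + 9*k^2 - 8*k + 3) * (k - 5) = -2*k^5 + 10*k^4 + 9*k^3 - 53*k^2 + 43*k - 15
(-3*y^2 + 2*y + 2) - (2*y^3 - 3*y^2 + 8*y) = -2*y^3 - 6*y + 2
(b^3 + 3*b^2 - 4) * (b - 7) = b^4 - 4*b^3 - 21*b^2 - 4*b + 28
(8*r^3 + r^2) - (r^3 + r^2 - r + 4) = 7*r^3 + r - 4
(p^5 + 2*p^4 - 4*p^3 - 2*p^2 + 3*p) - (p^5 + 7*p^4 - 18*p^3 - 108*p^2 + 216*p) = -5*p^4 + 14*p^3 + 106*p^2 - 213*p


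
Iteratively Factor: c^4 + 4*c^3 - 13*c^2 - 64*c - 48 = (c + 4)*(c^3 - 13*c - 12) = (c + 1)*(c + 4)*(c^2 - c - 12) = (c - 4)*(c + 1)*(c + 4)*(c + 3)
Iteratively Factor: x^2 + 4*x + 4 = (x + 2)*(x + 2)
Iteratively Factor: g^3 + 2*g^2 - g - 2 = (g - 1)*(g^2 + 3*g + 2) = (g - 1)*(g + 1)*(g + 2)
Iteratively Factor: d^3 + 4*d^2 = (d)*(d^2 + 4*d) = d*(d + 4)*(d)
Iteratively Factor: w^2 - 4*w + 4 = (w - 2)*(w - 2)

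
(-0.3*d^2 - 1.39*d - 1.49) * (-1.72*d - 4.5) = 0.516*d^3 + 3.7408*d^2 + 8.8178*d + 6.705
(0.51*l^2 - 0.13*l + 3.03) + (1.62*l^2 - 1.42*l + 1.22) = 2.13*l^2 - 1.55*l + 4.25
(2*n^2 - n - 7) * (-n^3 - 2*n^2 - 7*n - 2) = -2*n^5 - 3*n^4 - 5*n^3 + 17*n^2 + 51*n + 14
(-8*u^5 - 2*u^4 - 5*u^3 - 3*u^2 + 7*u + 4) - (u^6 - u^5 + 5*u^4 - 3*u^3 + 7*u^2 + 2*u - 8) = -u^6 - 7*u^5 - 7*u^4 - 2*u^3 - 10*u^2 + 5*u + 12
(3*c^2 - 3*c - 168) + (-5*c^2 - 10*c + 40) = -2*c^2 - 13*c - 128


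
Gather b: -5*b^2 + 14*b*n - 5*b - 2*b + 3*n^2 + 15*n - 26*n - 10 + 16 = -5*b^2 + b*(14*n - 7) + 3*n^2 - 11*n + 6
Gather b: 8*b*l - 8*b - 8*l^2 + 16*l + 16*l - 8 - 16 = b*(8*l - 8) - 8*l^2 + 32*l - 24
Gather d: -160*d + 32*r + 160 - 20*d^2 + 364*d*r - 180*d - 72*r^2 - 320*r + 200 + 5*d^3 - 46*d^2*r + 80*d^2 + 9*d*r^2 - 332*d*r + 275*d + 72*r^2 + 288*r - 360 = 5*d^3 + d^2*(60 - 46*r) + d*(9*r^2 + 32*r - 65)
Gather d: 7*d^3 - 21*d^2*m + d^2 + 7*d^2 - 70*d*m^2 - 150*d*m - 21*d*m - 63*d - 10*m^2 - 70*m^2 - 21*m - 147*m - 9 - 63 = 7*d^3 + d^2*(8 - 21*m) + d*(-70*m^2 - 171*m - 63) - 80*m^2 - 168*m - 72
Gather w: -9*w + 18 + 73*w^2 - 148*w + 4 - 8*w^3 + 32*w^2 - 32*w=-8*w^3 + 105*w^2 - 189*w + 22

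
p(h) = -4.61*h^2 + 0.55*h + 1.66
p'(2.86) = -25.82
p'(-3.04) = 28.58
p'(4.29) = -39.00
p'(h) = 0.55 - 9.22*h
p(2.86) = -34.47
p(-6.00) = -167.60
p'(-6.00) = 55.87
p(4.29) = -80.82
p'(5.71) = -52.10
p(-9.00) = -376.70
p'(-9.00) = 83.53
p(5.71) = -145.50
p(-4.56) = -96.71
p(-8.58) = -342.43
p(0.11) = 1.66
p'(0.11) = -0.46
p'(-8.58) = 79.66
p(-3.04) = -42.62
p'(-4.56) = 42.59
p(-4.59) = -97.99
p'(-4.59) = 42.87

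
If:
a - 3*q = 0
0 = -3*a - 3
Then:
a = -1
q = -1/3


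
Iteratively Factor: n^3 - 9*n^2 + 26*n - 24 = (n - 3)*(n^2 - 6*n + 8) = (n - 4)*(n - 3)*(n - 2)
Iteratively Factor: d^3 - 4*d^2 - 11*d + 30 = (d - 5)*(d^2 + d - 6) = (d - 5)*(d - 2)*(d + 3)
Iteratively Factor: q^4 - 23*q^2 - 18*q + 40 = (q - 5)*(q^3 + 5*q^2 + 2*q - 8) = (q - 5)*(q + 4)*(q^2 + q - 2) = (q - 5)*(q + 2)*(q + 4)*(q - 1)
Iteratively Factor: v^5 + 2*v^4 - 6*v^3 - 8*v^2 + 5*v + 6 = (v + 1)*(v^4 + v^3 - 7*v^2 - v + 6) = (v - 2)*(v + 1)*(v^3 + 3*v^2 - v - 3) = (v - 2)*(v + 1)*(v + 3)*(v^2 - 1) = (v - 2)*(v + 1)^2*(v + 3)*(v - 1)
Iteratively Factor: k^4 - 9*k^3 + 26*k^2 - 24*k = (k - 2)*(k^3 - 7*k^2 + 12*k) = (k - 3)*(k - 2)*(k^2 - 4*k) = (k - 4)*(k - 3)*(k - 2)*(k)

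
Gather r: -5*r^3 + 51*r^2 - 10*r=-5*r^3 + 51*r^2 - 10*r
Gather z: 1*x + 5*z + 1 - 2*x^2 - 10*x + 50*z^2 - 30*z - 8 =-2*x^2 - 9*x + 50*z^2 - 25*z - 7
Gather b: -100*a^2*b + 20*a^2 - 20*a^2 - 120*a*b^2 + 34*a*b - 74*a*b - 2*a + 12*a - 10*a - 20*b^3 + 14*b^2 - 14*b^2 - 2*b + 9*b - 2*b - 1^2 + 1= -120*a*b^2 - 20*b^3 + b*(-100*a^2 - 40*a + 5)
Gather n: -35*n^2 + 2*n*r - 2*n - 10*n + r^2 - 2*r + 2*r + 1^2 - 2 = -35*n^2 + n*(2*r - 12) + r^2 - 1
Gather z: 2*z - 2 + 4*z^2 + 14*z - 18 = 4*z^2 + 16*z - 20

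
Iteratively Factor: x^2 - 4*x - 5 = (x + 1)*(x - 5)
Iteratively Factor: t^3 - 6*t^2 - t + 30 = (t + 2)*(t^2 - 8*t + 15) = (t - 3)*(t + 2)*(t - 5)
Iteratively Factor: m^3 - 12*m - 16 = (m - 4)*(m^2 + 4*m + 4) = (m - 4)*(m + 2)*(m + 2)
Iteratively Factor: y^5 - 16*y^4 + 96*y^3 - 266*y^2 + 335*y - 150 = (y - 3)*(y^4 - 13*y^3 + 57*y^2 - 95*y + 50) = (y - 5)*(y - 3)*(y^3 - 8*y^2 + 17*y - 10) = (y - 5)*(y - 3)*(y - 2)*(y^2 - 6*y + 5) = (y - 5)*(y - 3)*(y - 2)*(y - 1)*(y - 5)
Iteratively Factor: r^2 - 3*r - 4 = (r - 4)*(r + 1)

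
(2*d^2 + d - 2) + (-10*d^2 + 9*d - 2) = -8*d^2 + 10*d - 4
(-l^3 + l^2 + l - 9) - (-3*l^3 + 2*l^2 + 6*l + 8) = 2*l^3 - l^2 - 5*l - 17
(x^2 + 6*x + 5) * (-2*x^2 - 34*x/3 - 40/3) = -2*x^4 - 70*x^3/3 - 274*x^2/3 - 410*x/3 - 200/3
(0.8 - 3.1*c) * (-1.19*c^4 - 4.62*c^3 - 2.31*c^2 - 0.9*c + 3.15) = 3.689*c^5 + 13.37*c^4 + 3.465*c^3 + 0.942*c^2 - 10.485*c + 2.52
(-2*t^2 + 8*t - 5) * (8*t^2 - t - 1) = -16*t^4 + 66*t^3 - 46*t^2 - 3*t + 5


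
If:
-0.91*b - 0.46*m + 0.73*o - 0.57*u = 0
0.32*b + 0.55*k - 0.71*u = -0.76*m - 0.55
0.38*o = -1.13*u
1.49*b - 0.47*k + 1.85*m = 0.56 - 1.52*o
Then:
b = -6.29309213264741*u - 0.0282919349968875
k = -4.01723066013142*u - 1.06087798186682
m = 6.49113992831507*u + 0.0559688279286253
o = -2.97368421052632*u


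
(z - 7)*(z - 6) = z^2 - 13*z + 42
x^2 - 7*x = x*(x - 7)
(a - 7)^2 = a^2 - 14*a + 49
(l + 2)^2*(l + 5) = l^3 + 9*l^2 + 24*l + 20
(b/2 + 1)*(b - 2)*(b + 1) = b^3/2 + b^2/2 - 2*b - 2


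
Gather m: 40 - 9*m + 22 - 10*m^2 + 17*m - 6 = -10*m^2 + 8*m + 56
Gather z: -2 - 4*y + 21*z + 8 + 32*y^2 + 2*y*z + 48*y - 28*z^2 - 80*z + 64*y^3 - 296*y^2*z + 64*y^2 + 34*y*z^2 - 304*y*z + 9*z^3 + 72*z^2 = 64*y^3 + 96*y^2 + 44*y + 9*z^3 + z^2*(34*y + 44) + z*(-296*y^2 - 302*y - 59) + 6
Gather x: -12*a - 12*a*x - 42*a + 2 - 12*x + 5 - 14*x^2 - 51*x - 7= -54*a - 14*x^2 + x*(-12*a - 63)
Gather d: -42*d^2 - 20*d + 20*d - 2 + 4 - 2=-42*d^2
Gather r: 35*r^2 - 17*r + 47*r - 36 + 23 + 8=35*r^2 + 30*r - 5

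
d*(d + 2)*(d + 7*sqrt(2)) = d^3 + 2*d^2 + 7*sqrt(2)*d^2 + 14*sqrt(2)*d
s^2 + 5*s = s*(s + 5)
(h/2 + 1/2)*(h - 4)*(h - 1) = h^3/2 - 2*h^2 - h/2 + 2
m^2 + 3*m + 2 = (m + 1)*(m + 2)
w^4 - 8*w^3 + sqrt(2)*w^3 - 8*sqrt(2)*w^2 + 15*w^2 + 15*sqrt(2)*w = w*(w - 5)*(w - 3)*(w + sqrt(2))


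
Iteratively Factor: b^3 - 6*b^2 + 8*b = (b - 2)*(b^2 - 4*b) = b*(b - 2)*(b - 4)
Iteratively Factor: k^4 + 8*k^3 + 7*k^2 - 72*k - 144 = (k + 4)*(k^3 + 4*k^2 - 9*k - 36) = (k + 3)*(k + 4)*(k^2 + k - 12) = (k - 3)*(k + 3)*(k + 4)*(k + 4)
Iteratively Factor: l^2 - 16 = (l - 4)*(l + 4)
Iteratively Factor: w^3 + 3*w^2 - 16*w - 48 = (w + 4)*(w^2 - w - 12) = (w + 3)*(w + 4)*(w - 4)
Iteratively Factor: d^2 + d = (d)*(d + 1)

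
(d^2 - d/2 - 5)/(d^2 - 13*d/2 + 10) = (d + 2)/(d - 4)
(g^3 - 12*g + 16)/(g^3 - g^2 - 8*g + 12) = (g + 4)/(g + 3)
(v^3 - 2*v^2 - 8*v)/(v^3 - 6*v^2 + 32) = v/(v - 4)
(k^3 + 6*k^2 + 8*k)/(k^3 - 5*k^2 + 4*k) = (k^2 + 6*k + 8)/(k^2 - 5*k + 4)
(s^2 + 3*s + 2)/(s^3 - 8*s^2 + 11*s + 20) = (s + 2)/(s^2 - 9*s + 20)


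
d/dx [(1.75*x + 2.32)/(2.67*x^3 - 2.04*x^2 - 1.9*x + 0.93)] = (-9.345*x^3 - 15.0132*x^2 + 9.4656*x + 6.0355)/(7.1289*x^6 - 10.8936*x^5 - 5.9844*x^4 + 12.7182*x^3 - 0.184400000000001*x^2 - 3.534*x + 0.8649)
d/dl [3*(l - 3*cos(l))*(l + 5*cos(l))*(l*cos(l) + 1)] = -3*l^3*sin(l) - 6*l^2*sin(2*l) + 9*l^2*cos(l) + 111*l*sin(l)/4 + 135*l*sin(3*l)/4 + 6*l*cos(2*l) + 12*l + 45*sin(2*l) - 111*cos(l)/4 - 45*cos(3*l)/4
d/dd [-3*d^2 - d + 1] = -6*d - 1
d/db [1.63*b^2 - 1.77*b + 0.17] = 3.26*b - 1.77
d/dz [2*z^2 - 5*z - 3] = 4*z - 5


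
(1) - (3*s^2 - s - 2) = -3*s^2 + s + 3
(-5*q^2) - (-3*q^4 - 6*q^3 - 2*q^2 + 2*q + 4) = 3*q^4 + 6*q^3 - 3*q^2 - 2*q - 4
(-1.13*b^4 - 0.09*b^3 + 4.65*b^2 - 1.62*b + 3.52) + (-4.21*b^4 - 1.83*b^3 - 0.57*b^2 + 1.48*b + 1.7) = -5.34*b^4 - 1.92*b^3 + 4.08*b^2 - 0.14*b + 5.22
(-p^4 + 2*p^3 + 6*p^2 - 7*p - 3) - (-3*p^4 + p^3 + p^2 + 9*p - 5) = 2*p^4 + p^3 + 5*p^2 - 16*p + 2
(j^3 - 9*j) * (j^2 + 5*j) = j^5 + 5*j^4 - 9*j^3 - 45*j^2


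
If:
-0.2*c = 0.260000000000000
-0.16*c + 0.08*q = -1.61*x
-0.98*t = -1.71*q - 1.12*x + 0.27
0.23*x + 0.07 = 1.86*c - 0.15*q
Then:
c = -1.30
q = -17.74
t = -30.37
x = 0.75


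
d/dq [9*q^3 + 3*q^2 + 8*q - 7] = 27*q^2 + 6*q + 8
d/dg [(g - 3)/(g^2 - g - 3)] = (g^2 - g - (g - 3)*(2*g - 1) - 3)/(-g^2 + g + 3)^2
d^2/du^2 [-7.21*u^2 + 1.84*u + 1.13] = -14.4200000000000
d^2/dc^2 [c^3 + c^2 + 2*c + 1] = 6*c + 2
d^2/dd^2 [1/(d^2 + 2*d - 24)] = 2*(-d^2 - 2*d + 4*(d + 1)^2 + 24)/(d^2 + 2*d - 24)^3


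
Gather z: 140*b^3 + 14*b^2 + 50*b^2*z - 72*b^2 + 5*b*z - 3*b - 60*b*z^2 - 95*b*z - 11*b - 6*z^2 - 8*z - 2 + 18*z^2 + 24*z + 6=140*b^3 - 58*b^2 - 14*b + z^2*(12 - 60*b) + z*(50*b^2 - 90*b + 16) + 4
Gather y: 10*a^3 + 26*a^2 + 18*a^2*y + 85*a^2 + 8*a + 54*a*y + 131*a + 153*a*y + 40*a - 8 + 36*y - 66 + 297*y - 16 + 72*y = 10*a^3 + 111*a^2 + 179*a + y*(18*a^2 + 207*a + 405) - 90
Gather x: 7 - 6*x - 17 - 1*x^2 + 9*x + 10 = -x^2 + 3*x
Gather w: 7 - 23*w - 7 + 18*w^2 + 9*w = 18*w^2 - 14*w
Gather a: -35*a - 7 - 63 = -35*a - 70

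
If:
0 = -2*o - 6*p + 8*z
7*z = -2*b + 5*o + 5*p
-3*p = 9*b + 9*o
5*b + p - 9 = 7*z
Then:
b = 48/113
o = 15/113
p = -189/113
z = -138/113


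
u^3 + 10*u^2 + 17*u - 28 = (u - 1)*(u + 4)*(u + 7)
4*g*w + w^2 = w*(4*g + w)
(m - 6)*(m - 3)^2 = m^3 - 12*m^2 + 45*m - 54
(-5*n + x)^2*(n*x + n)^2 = 25*n^4*x^2 + 50*n^4*x + 25*n^4 - 10*n^3*x^3 - 20*n^3*x^2 - 10*n^3*x + n^2*x^4 + 2*n^2*x^3 + n^2*x^2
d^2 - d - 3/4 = (d - 3/2)*(d + 1/2)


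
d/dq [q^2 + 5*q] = 2*q + 5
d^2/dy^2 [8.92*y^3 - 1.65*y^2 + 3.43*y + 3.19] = 53.52*y - 3.3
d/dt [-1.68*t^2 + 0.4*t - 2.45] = 0.4 - 3.36*t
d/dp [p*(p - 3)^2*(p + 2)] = 4*p^3 - 12*p^2 - 6*p + 18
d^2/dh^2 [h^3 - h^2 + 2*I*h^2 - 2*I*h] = 6*h - 2 + 4*I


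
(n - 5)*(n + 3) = n^2 - 2*n - 15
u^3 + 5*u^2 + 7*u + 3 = (u + 1)^2*(u + 3)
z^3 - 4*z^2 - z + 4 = (z - 4)*(z - 1)*(z + 1)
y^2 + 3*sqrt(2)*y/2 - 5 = (y - sqrt(2))*(y + 5*sqrt(2)/2)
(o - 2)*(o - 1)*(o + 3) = o^3 - 7*o + 6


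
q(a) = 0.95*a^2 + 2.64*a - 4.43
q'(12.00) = 25.44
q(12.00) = 164.05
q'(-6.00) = -8.76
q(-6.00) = 13.93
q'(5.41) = 12.92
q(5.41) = 37.66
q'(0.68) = 3.93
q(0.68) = -2.20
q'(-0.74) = 1.23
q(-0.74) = -5.86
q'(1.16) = 4.84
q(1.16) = -0.09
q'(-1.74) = -0.67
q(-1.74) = -6.15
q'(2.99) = 8.32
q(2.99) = 11.96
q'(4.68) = 11.53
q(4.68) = 28.73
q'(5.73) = 13.53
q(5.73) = 41.89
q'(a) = 1.9*a + 2.64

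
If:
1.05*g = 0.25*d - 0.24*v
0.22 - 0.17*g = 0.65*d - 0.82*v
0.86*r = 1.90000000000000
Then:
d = 1.24386206896552*v + 0.318620689655172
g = 0.0675862068965517*v + 0.0758620689655172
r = 2.21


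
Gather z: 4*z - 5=4*z - 5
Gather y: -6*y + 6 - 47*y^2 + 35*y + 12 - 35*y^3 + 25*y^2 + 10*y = -35*y^3 - 22*y^2 + 39*y + 18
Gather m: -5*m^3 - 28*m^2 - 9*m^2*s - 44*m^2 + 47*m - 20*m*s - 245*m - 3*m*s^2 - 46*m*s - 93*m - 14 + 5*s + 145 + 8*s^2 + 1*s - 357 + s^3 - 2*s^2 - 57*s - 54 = -5*m^3 + m^2*(-9*s - 72) + m*(-3*s^2 - 66*s - 291) + s^3 + 6*s^2 - 51*s - 280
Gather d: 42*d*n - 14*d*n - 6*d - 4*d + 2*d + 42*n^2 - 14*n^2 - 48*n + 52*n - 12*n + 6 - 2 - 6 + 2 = d*(28*n - 8) + 28*n^2 - 8*n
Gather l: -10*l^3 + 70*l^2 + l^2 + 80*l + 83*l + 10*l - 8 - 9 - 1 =-10*l^3 + 71*l^2 + 173*l - 18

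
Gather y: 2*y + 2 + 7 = 2*y + 9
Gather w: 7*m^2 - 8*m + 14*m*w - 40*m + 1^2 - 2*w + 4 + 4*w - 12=7*m^2 - 48*m + w*(14*m + 2) - 7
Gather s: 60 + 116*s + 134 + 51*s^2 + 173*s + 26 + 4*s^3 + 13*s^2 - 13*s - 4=4*s^3 + 64*s^2 + 276*s + 216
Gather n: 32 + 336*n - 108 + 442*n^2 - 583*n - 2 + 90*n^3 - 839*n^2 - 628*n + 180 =90*n^3 - 397*n^2 - 875*n + 102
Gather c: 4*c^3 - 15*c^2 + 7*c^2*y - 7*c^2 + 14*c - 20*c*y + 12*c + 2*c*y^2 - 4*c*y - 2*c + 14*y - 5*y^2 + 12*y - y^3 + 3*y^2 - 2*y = 4*c^3 + c^2*(7*y - 22) + c*(2*y^2 - 24*y + 24) - y^3 - 2*y^2 + 24*y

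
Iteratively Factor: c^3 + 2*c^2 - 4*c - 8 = (c - 2)*(c^2 + 4*c + 4) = (c - 2)*(c + 2)*(c + 2)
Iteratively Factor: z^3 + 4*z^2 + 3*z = (z)*(z^2 + 4*z + 3) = z*(z + 3)*(z + 1)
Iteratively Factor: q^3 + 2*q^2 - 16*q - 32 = (q - 4)*(q^2 + 6*q + 8) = (q - 4)*(q + 2)*(q + 4)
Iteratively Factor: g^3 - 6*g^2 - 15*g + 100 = (g + 4)*(g^2 - 10*g + 25) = (g - 5)*(g + 4)*(g - 5)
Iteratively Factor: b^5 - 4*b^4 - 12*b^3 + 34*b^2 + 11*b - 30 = (b + 1)*(b^4 - 5*b^3 - 7*b^2 + 41*b - 30) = (b - 2)*(b + 1)*(b^3 - 3*b^2 - 13*b + 15) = (b - 5)*(b - 2)*(b + 1)*(b^2 + 2*b - 3) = (b - 5)*(b - 2)*(b + 1)*(b + 3)*(b - 1)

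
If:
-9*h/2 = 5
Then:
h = -10/9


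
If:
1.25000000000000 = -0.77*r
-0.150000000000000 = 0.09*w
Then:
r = -1.62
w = -1.67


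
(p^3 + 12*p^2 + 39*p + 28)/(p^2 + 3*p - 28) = (p^2 + 5*p + 4)/(p - 4)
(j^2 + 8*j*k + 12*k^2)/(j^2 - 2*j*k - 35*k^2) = (j^2 + 8*j*k + 12*k^2)/(j^2 - 2*j*k - 35*k^2)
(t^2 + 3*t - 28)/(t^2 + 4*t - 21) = (t - 4)/(t - 3)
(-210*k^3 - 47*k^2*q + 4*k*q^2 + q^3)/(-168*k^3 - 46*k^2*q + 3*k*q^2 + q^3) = (5*k + q)/(4*k + q)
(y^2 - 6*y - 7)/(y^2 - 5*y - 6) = (y - 7)/(y - 6)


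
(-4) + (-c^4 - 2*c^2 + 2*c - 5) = -c^4 - 2*c^2 + 2*c - 9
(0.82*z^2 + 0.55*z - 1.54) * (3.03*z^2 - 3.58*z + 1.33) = 2.4846*z^4 - 1.2691*z^3 - 5.5446*z^2 + 6.2447*z - 2.0482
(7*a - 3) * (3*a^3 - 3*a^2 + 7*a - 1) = 21*a^4 - 30*a^3 + 58*a^2 - 28*a + 3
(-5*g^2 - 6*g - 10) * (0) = 0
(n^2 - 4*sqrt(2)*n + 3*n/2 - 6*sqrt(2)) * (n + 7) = n^3 - 4*sqrt(2)*n^2 + 17*n^2/2 - 34*sqrt(2)*n + 21*n/2 - 42*sqrt(2)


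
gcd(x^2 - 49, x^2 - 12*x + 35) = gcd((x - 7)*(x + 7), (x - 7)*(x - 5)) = x - 7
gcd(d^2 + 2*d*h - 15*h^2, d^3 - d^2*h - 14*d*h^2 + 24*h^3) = d - 3*h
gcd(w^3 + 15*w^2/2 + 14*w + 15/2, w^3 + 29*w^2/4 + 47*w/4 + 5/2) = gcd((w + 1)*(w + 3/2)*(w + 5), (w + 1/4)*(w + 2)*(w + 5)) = w + 5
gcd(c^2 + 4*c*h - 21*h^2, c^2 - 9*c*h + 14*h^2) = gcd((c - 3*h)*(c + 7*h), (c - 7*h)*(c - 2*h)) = 1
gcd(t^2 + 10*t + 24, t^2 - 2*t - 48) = t + 6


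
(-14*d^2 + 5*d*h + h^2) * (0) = 0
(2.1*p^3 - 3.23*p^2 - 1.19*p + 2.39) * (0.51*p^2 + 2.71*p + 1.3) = 1.071*p^5 + 4.0437*p^4 - 6.6302*p^3 - 6.205*p^2 + 4.9299*p + 3.107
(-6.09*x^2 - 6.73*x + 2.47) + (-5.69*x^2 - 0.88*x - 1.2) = -11.78*x^2 - 7.61*x + 1.27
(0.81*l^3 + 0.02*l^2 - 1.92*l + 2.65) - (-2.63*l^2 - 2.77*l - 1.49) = 0.81*l^3 + 2.65*l^2 + 0.85*l + 4.14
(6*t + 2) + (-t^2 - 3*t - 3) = -t^2 + 3*t - 1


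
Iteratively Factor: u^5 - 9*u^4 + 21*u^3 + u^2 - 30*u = (u - 2)*(u^4 - 7*u^3 + 7*u^2 + 15*u) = (u - 5)*(u - 2)*(u^3 - 2*u^2 - 3*u) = (u - 5)*(u - 2)*(u + 1)*(u^2 - 3*u) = u*(u - 5)*(u - 2)*(u + 1)*(u - 3)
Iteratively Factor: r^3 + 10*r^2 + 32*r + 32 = (r + 2)*(r^2 + 8*r + 16) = (r + 2)*(r + 4)*(r + 4)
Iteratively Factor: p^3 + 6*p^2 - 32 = (p + 4)*(p^2 + 2*p - 8) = (p - 2)*(p + 4)*(p + 4)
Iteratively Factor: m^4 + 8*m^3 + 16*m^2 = (m + 4)*(m^3 + 4*m^2) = m*(m + 4)*(m^2 + 4*m) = m*(m + 4)^2*(m)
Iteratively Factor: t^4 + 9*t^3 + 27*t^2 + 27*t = (t)*(t^3 + 9*t^2 + 27*t + 27) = t*(t + 3)*(t^2 + 6*t + 9) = t*(t + 3)^2*(t + 3)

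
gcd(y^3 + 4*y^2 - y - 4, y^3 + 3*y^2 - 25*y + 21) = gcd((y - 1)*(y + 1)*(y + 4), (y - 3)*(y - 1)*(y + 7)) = y - 1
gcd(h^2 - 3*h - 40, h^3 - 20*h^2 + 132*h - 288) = h - 8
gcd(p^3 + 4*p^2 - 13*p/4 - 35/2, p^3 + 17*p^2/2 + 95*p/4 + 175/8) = p^2 + 6*p + 35/4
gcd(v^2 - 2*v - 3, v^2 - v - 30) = 1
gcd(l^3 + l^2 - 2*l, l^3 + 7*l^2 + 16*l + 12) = l + 2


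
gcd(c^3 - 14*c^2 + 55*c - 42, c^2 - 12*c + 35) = c - 7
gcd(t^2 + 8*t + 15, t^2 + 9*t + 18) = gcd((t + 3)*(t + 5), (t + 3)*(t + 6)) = t + 3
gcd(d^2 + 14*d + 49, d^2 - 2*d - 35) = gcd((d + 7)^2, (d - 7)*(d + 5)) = 1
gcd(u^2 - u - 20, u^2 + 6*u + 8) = u + 4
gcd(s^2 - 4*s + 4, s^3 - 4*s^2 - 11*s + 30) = s - 2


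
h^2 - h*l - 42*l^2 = (h - 7*l)*(h + 6*l)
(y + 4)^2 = y^2 + 8*y + 16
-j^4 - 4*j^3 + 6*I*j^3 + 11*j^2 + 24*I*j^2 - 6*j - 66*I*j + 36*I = (j + 6)*(j - 6*I)*(-I*j + I)^2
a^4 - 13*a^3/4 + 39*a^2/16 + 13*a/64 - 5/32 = (a - 2)*(a - 5/4)*(a - 1/4)*(a + 1/4)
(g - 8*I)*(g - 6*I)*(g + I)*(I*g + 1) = I*g^4 + 14*g^3 - 47*I*g^2 + 14*g - 48*I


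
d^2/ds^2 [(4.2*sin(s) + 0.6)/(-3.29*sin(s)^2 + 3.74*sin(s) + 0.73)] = (-45.4612199999999*sin(s)^5 - 77.65716*sin(s)^4 + 52.54788*sin(s)^3 + 36.2769600000001*sin(s)^2 + 15.62622*sin(s) - 3.26651999999996)/(-3.29*sin(s)^2 + 3.74*sin(s) + 0.73)^3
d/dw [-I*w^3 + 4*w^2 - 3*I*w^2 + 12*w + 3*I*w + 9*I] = -3*I*w^2 + w*(8 - 6*I) + 12 + 3*I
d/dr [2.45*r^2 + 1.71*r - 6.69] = 4.9*r + 1.71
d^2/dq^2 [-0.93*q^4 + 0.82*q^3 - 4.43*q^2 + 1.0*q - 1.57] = -11.16*q^2 + 4.92*q - 8.86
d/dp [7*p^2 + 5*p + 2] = 14*p + 5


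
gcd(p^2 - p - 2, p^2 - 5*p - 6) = p + 1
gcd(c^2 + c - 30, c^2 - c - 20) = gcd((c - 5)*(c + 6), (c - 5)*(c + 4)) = c - 5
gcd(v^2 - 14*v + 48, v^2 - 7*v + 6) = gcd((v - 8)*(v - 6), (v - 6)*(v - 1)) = v - 6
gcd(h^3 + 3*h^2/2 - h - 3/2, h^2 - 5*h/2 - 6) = h + 3/2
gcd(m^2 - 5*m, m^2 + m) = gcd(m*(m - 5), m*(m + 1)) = m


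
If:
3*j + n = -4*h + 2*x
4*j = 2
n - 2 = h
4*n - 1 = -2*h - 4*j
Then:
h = -3/2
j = 1/2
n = 1/2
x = -2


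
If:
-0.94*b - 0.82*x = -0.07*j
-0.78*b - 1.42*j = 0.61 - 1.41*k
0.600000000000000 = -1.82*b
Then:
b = -0.33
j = 11.7142857142857*x - 4.42700156985871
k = 11.7973657548126*x - 4.20814545130655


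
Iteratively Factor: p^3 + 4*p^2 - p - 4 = (p + 4)*(p^2 - 1) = (p + 1)*(p + 4)*(p - 1)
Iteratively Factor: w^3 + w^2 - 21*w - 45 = (w + 3)*(w^2 - 2*w - 15) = (w - 5)*(w + 3)*(w + 3)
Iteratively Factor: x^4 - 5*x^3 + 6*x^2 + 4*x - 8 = (x + 1)*(x^3 - 6*x^2 + 12*x - 8) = (x - 2)*(x + 1)*(x^2 - 4*x + 4) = (x - 2)^2*(x + 1)*(x - 2)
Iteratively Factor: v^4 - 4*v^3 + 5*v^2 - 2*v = (v)*(v^3 - 4*v^2 + 5*v - 2) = v*(v - 2)*(v^2 - 2*v + 1) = v*(v - 2)*(v - 1)*(v - 1)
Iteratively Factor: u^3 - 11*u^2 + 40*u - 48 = (u - 4)*(u^2 - 7*u + 12) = (u - 4)^2*(u - 3)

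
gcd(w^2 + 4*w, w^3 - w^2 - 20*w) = w^2 + 4*w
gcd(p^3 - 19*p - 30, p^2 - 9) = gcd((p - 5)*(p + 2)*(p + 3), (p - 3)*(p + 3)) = p + 3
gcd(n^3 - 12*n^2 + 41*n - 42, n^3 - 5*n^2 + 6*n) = n^2 - 5*n + 6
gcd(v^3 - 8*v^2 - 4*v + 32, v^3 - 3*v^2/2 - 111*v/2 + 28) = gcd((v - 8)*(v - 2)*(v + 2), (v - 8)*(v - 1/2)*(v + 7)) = v - 8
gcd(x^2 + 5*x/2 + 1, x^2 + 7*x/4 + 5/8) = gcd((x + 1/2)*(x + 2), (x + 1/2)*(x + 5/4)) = x + 1/2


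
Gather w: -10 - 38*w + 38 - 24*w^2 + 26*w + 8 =-24*w^2 - 12*w + 36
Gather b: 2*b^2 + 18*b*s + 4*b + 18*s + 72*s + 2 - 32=2*b^2 + b*(18*s + 4) + 90*s - 30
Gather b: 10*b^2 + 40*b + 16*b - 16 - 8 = 10*b^2 + 56*b - 24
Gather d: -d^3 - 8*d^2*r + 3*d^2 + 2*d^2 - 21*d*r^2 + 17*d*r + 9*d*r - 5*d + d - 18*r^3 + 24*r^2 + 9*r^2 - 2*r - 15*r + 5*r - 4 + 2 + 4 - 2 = -d^3 + d^2*(5 - 8*r) + d*(-21*r^2 + 26*r - 4) - 18*r^3 + 33*r^2 - 12*r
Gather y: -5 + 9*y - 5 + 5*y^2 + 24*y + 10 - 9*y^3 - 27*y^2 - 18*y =-9*y^3 - 22*y^2 + 15*y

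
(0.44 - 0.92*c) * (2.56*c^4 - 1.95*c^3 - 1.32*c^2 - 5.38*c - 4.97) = -2.3552*c^5 + 2.9204*c^4 + 0.3564*c^3 + 4.3688*c^2 + 2.2052*c - 2.1868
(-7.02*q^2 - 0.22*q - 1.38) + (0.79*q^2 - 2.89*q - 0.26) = -6.23*q^2 - 3.11*q - 1.64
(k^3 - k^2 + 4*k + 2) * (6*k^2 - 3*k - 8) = 6*k^5 - 9*k^4 + 19*k^3 + 8*k^2 - 38*k - 16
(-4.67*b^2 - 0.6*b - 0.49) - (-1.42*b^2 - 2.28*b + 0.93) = -3.25*b^2 + 1.68*b - 1.42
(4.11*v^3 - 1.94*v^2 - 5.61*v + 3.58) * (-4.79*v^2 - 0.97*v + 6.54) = -19.6869*v^5 + 5.3059*v^4 + 55.6331*v^3 - 24.3941*v^2 - 40.162*v + 23.4132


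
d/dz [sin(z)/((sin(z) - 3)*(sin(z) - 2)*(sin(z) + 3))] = 2*(-sin(z)^3 + sin(z)^2 + 9)*cos(z)/((sin(z) - 3)^2*(sin(z) - 2)^2*(sin(z) + 3)^2)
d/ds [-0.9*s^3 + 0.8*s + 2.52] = 0.8 - 2.7*s^2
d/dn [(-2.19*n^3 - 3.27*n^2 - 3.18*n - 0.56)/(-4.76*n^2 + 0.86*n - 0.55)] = (10.4244*n^4 - 3.7668*n^3 - 14.3355*n^2 - 1.7342*n + 2.2306)/(22.6576*n^4 - 8.1872*n^3 + 5.9756*n^2 - 0.946*n + 0.3025)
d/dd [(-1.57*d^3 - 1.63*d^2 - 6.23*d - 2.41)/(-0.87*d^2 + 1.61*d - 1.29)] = (1.3659*d^4 - 5.0554*d^3 - 1.9685*d^2 + 0.0119999999999996*d + 11.9168)/(0.7569*d^4 - 2.8014*d^3 + 4.8367*d^2 - 4.1538*d + 1.6641)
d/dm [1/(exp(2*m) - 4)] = -2*exp(2*m)/(exp(2*m) - 4)^2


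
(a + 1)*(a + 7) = a^2 + 8*a + 7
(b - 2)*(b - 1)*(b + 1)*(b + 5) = b^4 + 3*b^3 - 11*b^2 - 3*b + 10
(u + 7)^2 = u^2 + 14*u + 49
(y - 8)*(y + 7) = y^2 - y - 56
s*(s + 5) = s^2 + 5*s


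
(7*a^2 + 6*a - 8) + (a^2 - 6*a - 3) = 8*a^2 - 11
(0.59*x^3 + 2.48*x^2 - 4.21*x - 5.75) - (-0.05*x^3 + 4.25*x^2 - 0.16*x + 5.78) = 0.64*x^3 - 1.77*x^2 - 4.05*x - 11.53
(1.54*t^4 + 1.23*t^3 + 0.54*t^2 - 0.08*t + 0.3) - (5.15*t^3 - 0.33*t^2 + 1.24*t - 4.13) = 1.54*t^4 - 3.92*t^3 + 0.87*t^2 - 1.32*t + 4.43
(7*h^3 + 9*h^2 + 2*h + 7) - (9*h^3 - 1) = -2*h^3 + 9*h^2 + 2*h + 8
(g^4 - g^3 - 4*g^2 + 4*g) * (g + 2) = g^5 + g^4 - 6*g^3 - 4*g^2 + 8*g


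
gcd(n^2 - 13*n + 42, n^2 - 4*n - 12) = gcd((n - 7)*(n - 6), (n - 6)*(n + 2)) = n - 6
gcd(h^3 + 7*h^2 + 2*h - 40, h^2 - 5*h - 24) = 1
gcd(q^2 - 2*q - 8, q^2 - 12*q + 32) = q - 4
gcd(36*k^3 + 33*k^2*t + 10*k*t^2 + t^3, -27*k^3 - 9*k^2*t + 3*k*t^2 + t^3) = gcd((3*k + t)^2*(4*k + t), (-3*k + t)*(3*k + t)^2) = 9*k^2 + 6*k*t + t^2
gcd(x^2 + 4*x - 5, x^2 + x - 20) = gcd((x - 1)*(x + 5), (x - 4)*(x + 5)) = x + 5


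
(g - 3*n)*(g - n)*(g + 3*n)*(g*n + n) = g^4*n - g^3*n^2 + g^3*n - 9*g^2*n^3 - g^2*n^2 + 9*g*n^4 - 9*g*n^3 + 9*n^4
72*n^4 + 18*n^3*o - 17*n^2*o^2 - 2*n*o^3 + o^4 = (-4*n + o)*(-3*n + o)*(2*n + o)*(3*n + o)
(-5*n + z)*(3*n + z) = -15*n^2 - 2*n*z + z^2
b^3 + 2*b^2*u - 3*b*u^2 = b*(b - u)*(b + 3*u)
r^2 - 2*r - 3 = (r - 3)*(r + 1)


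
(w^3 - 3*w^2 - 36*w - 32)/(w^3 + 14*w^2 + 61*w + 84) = (w^2 - 7*w - 8)/(w^2 + 10*w + 21)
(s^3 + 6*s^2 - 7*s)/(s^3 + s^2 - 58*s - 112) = s*(s - 1)/(s^2 - 6*s - 16)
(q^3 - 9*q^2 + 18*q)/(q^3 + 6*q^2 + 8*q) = (q^2 - 9*q + 18)/(q^2 + 6*q + 8)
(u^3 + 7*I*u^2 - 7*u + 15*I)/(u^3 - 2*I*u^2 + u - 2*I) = (u^2 + 8*I*u - 15)/(u^2 - I*u + 2)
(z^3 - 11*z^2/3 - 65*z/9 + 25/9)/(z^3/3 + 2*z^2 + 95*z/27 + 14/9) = 3*(9*z^3 - 33*z^2 - 65*z + 25)/(9*z^3 + 54*z^2 + 95*z + 42)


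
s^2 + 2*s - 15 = (s - 3)*(s + 5)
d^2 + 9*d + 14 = (d + 2)*(d + 7)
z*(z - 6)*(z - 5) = z^3 - 11*z^2 + 30*z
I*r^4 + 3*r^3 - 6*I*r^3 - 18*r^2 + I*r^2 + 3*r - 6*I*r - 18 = (r - 6)*(r - 3*I)*(r + I)*(I*r + 1)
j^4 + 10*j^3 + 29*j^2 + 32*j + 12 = (j + 1)^2*(j + 2)*(j + 6)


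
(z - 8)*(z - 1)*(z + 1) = z^3 - 8*z^2 - z + 8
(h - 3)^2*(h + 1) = h^3 - 5*h^2 + 3*h + 9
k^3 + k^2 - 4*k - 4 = (k - 2)*(k + 1)*(k + 2)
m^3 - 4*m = m*(m - 2)*(m + 2)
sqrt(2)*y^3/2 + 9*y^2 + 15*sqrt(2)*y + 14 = (y + sqrt(2))*(y + 7*sqrt(2))*(sqrt(2)*y/2 + 1)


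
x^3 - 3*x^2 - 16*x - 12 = (x - 6)*(x + 1)*(x + 2)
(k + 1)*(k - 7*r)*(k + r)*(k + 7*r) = k^4 + k^3*r + k^3 - 49*k^2*r^2 + k^2*r - 49*k*r^3 - 49*k*r^2 - 49*r^3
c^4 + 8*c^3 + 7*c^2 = c^2*(c + 1)*(c + 7)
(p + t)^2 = p^2 + 2*p*t + t^2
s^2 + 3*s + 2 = (s + 1)*(s + 2)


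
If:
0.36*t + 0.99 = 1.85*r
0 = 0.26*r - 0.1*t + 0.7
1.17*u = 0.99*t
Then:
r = 3.84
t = 16.98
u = 14.37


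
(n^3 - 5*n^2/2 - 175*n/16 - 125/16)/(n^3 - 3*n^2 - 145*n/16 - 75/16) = (4*n + 5)/(4*n + 3)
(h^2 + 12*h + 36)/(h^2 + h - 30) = (h + 6)/(h - 5)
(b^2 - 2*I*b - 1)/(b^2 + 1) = (b - I)/(b + I)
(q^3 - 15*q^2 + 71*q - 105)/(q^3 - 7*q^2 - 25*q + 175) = (q - 3)/(q + 5)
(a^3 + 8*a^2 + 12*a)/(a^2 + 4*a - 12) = a*(a + 2)/(a - 2)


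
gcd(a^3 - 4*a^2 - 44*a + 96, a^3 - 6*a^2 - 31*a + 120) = a - 8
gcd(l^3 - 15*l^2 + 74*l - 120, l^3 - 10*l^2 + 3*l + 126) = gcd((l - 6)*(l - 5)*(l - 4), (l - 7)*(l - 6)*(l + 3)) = l - 6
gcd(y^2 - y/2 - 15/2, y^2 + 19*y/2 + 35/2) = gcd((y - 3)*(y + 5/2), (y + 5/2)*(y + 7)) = y + 5/2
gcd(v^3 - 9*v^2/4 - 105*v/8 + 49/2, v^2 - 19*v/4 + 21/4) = v - 7/4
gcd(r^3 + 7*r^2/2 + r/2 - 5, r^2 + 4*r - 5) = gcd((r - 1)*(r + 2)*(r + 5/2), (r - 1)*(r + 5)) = r - 1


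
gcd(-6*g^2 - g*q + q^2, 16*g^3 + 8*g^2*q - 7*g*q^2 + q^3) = 1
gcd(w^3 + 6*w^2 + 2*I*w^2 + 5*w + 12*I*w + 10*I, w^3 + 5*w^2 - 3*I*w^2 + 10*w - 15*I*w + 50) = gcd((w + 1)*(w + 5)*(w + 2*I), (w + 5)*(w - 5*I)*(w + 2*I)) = w^2 + w*(5 + 2*I) + 10*I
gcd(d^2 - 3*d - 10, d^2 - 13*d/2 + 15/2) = d - 5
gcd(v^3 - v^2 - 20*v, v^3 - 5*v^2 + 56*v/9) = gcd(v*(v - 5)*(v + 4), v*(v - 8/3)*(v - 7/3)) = v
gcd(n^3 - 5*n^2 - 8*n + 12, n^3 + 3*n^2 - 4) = n^2 + n - 2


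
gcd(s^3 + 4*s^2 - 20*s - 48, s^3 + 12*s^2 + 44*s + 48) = s^2 + 8*s + 12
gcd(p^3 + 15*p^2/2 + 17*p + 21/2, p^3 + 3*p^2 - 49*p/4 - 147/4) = p^2 + 13*p/2 + 21/2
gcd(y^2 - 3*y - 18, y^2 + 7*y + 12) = y + 3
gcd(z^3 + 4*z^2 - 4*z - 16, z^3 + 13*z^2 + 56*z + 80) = z + 4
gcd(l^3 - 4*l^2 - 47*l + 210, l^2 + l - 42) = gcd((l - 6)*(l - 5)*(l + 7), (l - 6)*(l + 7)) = l^2 + l - 42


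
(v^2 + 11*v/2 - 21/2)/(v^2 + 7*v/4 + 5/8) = 4*(2*v^2 + 11*v - 21)/(8*v^2 + 14*v + 5)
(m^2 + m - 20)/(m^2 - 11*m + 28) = (m + 5)/(m - 7)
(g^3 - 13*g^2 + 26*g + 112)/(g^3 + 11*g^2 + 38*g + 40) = (g^2 - 15*g + 56)/(g^2 + 9*g + 20)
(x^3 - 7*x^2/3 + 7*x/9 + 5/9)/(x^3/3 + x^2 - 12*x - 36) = (9*x^3 - 21*x^2 + 7*x + 5)/(3*(x^3 + 3*x^2 - 36*x - 108))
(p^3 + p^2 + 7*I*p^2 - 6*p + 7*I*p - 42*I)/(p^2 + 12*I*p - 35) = (p^2 + p - 6)/(p + 5*I)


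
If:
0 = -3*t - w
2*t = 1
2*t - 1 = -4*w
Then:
No Solution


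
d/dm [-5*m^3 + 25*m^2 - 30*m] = -15*m^2 + 50*m - 30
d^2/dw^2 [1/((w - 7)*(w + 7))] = 2*(3*w^2 + 49)/(w^6 - 147*w^4 + 7203*w^2 - 117649)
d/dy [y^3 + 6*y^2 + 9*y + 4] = 3*y^2 + 12*y + 9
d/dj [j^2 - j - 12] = 2*j - 1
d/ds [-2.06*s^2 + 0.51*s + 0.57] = 0.51 - 4.12*s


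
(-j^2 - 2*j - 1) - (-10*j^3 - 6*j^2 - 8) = 10*j^3 + 5*j^2 - 2*j + 7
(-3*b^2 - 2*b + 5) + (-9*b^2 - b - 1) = -12*b^2 - 3*b + 4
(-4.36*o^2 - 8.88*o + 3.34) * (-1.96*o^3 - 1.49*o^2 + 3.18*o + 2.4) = 8.5456*o^5 + 23.9012*o^4 - 7.18*o^3 - 43.679*o^2 - 10.6908*o + 8.016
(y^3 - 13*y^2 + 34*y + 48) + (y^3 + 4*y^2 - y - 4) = 2*y^3 - 9*y^2 + 33*y + 44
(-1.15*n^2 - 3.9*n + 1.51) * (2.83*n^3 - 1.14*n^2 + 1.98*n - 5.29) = -3.2545*n^5 - 9.726*n^4 + 6.4423*n^3 - 3.3599*n^2 + 23.6208*n - 7.9879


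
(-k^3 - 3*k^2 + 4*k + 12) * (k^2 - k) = -k^5 - 2*k^4 + 7*k^3 + 8*k^2 - 12*k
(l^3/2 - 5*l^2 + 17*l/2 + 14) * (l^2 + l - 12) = l^5/2 - 9*l^4/2 - 5*l^3/2 + 165*l^2/2 - 88*l - 168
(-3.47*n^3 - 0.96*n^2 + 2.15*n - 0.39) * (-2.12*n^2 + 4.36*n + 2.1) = 7.3564*n^5 - 13.094*n^4 - 16.0306*n^3 + 8.1848*n^2 + 2.8146*n - 0.819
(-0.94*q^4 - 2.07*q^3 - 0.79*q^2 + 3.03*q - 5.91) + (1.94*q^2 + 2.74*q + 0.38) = -0.94*q^4 - 2.07*q^3 + 1.15*q^2 + 5.77*q - 5.53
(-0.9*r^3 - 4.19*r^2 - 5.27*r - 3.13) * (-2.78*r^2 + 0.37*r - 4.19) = 2.502*r^5 + 11.3152*r^4 + 16.8713*r^3 + 24.3076*r^2 + 20.9232*r + 13.1147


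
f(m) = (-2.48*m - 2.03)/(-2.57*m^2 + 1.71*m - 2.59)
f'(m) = (-2.48*m - 2.03)*(5.14*m - 1.71)/(-2.57*m^2 + 1.71*m - 2.59)^2 - 2.48/(-2.57*m^2 + 1.71*m - 2.59)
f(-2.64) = -0.18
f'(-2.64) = -0.01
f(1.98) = 0.75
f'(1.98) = -0.42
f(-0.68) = 0.07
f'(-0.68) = 0.58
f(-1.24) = -0.12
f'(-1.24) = 0.17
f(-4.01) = -0.16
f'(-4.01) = -0.02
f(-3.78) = -0.16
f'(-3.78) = -0.02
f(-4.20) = -0.15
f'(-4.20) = -0.02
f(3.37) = 0.40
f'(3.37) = -0.14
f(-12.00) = -0.07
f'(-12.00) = -0.01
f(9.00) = 0.12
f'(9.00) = -0.02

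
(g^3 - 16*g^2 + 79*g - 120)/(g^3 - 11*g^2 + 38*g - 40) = (g^2 - 11*g + 24)/(g^2 - 6*g + 8)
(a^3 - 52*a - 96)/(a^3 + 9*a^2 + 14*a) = (a^2 - 2*a - 48)/(a*(a + 7))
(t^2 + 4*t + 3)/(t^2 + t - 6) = (t + 1)/(t - 2)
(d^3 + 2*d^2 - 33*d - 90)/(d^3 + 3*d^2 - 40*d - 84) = (d^2 + 8*d + 15)/(d^2 + 9*d + 14)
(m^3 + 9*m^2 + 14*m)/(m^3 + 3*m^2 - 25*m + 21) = m*(m + 2)/(m^2 - 4*m + 3)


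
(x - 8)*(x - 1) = x^2 - 9*x + 8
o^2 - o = o*(o - 1)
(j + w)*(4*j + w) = 4*j^2 + 5*j*w + w^2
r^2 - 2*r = r*(r - 2)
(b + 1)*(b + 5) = b^2 + 6*b + 5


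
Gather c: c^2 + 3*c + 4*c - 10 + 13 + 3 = c^2 + 7*c + 6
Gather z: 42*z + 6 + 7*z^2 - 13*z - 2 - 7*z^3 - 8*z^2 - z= -7*z^3 - z^2 + 28*z + 4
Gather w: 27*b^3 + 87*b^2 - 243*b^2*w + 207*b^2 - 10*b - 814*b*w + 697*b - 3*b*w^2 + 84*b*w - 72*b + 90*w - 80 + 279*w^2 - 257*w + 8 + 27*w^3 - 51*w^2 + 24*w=27*b^3 + 294*b^2 + 615*b + 27*w^3 + w^2*(228 - 3*b) + w*(-243*b^2 - 730*b - 143) - 72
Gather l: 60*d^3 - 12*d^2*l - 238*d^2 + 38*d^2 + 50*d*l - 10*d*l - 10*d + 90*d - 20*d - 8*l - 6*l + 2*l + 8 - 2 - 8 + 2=60*d^3 - 200*d^2 + 60*d + l*(-12*d^2 + 40*d - 12)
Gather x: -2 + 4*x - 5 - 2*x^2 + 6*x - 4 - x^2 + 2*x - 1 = -3*x^2 + 12*x - 12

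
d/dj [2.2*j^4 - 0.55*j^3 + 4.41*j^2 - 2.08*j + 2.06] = 8.8*j^3 - 1.65*j^2 + 8.82*j - 2.08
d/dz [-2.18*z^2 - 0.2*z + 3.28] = -4.36*z - 0.2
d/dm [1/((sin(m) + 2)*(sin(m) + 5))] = -(2*sin(m) + 7)*cos(m)/((sin(m) + 2)^2*(sin(m) + 5)^2)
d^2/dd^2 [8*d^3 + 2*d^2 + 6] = 48*d + 4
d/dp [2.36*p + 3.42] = 2.36000000000000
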